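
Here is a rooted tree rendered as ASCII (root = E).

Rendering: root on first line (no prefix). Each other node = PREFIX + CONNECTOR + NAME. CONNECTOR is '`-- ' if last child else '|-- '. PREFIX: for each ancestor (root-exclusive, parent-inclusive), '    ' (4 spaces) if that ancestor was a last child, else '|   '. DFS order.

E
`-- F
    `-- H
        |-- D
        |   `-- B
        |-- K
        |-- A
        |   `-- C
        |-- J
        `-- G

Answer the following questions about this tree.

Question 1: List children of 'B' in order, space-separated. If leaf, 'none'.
Node B's children (from adjacency): (leaf)

Answer: none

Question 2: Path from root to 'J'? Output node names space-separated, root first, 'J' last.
Walk down from root: E -> F -> H -> J

Answer: E F H J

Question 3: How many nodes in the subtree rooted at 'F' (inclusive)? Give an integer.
Answer: 9

Derivation:
Subtree rooted at F contains: A, B, C, D, F, G, H, J, K
Count = 9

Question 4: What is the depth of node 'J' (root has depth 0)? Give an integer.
Answer: 3

Derivation:
Path from root to J: E -> F -> H -> J
Depth = number of edges = 3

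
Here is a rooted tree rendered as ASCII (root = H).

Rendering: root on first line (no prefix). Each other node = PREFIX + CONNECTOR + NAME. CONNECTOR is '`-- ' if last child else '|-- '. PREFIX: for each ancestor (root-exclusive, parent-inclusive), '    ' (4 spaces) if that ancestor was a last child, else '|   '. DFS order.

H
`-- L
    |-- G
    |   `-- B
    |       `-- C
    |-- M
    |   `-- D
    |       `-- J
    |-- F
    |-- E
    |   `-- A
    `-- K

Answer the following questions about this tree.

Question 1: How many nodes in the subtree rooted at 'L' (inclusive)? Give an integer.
Answer: 11

Derivation:
Subtree rooted at L contains: A, B, C, D, E, F, G, J, K, L, M
Count = 11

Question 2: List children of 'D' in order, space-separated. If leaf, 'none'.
Answer: J

Derivation:
Node D's children (from adjacency): J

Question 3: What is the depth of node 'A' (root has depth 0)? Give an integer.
Path from root to A: H -> L -> E -> A
Depth = number of edges = 3

Answer: 3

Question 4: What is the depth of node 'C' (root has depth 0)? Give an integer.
Path from root to C: H -> L -> G -> B -> C
Depth = number of edges = 4

Answer: 4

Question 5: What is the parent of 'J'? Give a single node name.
Answer: D

Derivation:
Scan adjacency: J appears as child of D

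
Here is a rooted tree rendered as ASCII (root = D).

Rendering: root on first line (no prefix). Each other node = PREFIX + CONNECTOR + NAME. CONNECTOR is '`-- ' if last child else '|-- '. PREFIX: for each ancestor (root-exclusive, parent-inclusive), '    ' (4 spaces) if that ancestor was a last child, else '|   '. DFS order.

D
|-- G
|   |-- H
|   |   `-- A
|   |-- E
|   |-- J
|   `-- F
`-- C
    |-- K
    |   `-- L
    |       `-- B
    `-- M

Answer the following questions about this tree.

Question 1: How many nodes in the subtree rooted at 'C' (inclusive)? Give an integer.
Answer: 5

Derivation:
Subtree rooted at C contains: B, C, K, L, M
Count = 5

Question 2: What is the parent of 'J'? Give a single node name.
Answer: G

Derivation:
Scan adjacency: J appears as child of G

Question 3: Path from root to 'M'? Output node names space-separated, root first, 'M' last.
Answer: D C M

Derivation:
Walk down from root: D -> C -> M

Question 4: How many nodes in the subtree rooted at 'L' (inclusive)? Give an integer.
Answer: 2

Derivation:
Subtree rooted at L contains: B, L
Count = 2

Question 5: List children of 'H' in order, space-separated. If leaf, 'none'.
Node H's children (from adjacency): A

Answer: A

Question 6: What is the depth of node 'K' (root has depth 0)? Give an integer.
Answer: 2

Derivation:
Path from root to K: D -> C -> K
Depth = number of edges = 2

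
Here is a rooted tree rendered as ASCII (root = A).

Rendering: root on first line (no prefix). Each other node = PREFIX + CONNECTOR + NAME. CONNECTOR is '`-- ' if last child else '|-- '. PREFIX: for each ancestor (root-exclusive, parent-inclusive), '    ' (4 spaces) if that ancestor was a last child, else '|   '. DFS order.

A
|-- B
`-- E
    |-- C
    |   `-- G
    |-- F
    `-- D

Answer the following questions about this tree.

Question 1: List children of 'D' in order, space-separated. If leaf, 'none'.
Answer: none

Derivation:
Node D's children (from adjacency): (leaf)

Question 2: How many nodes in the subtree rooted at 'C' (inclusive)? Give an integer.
Subtree rooted at C contains: C, G
Count = 2

Answer: 2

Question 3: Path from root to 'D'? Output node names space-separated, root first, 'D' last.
Answer: A E D

Derivation:
Walk down from root: A -> E -> D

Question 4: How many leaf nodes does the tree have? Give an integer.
Answer: 4

Derivation:
Leaves (nodes with no children): B, D, F, G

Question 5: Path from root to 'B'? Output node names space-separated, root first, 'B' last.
Answer: A B

Derivation:
Walk down from root: A -> B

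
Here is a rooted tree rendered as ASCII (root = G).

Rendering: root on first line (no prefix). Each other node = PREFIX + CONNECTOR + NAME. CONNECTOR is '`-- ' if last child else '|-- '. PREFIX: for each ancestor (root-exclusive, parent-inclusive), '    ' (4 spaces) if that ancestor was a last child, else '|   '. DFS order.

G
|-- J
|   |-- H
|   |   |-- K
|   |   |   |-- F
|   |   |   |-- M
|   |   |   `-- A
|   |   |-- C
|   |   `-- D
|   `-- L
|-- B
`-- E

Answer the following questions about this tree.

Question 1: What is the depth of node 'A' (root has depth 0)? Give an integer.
Answer: 4

Derivation:
Path from root to A: G -> J -> H -> K -> A
Depth = number of edges = 4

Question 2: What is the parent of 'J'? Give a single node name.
Scan adjacency: J appears as child of G

Answer: G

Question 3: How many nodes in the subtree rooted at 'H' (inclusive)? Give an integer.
Answer: 7

Derivation:
Subtree rooted at H contains: A, C, D, F, H, K, M
Count = 7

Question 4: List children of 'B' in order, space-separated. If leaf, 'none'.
Node B's children (from adjacency): (leaf)

Answer: none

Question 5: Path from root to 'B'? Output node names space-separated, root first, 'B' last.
Answer: G B

Derivation:
Walk down from root: G -> B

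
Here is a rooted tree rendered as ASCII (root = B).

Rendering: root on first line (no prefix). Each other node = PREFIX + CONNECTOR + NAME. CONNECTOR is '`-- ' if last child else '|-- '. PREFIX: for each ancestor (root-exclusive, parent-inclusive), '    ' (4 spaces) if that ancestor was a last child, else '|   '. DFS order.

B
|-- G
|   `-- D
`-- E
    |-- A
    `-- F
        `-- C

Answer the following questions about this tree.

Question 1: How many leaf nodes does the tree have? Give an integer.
Leaves (nodes with no children): A, C, D

Answer: 3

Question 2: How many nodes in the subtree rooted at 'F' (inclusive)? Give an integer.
Answer: 2

Derivation:
Subtree rooted at F contains: C, F
Count = 2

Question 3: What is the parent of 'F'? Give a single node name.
Answer: E

Derivation:
Scan adjacency: F appears as child of E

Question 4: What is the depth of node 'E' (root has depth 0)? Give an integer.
Path from root to E: B -> E
Depth = number of edges = 1

Answer: 1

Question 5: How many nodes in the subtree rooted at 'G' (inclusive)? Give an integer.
Subtree rooted at G contains: D, G
Count = 2

Answer: 2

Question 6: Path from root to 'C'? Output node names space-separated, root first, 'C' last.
Walk down from root: B -> E -> F -> C

Answer: B E F C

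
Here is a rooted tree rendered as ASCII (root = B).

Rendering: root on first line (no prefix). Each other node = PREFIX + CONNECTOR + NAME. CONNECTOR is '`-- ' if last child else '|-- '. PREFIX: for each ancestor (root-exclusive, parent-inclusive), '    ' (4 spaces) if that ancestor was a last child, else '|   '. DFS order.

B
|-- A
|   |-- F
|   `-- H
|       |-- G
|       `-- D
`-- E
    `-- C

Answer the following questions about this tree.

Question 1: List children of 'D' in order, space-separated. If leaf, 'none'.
Answer: none

Derivation:
Node D's children (from adjacency): (leaf)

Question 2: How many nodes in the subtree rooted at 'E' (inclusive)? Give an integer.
Answer: 2

Derivation:
Subtree rooted at E contains: C, E
Count = 2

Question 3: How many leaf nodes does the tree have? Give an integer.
Leaves (nodes with no children): C, D, F, G

Answer: 4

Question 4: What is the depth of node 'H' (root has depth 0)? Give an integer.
Answer: 2

Derivation:
Path from root to H: B -> A -> H
Depth = number of edges = 2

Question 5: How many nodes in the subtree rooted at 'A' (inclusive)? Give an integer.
Answer: 5

Derivation:
Subtree rooted at A contains: A, D, F, G, H
Count = 5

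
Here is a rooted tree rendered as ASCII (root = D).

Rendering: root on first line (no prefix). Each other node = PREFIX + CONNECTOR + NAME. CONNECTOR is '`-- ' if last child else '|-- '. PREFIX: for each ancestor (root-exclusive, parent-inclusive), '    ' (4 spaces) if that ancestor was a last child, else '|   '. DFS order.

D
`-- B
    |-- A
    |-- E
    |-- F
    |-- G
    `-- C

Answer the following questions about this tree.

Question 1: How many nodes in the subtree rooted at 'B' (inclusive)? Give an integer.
Subtree rooted at B contains: A, B, C, E, F, G
Count = 6

Answer: 6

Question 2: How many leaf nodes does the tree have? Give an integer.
Answer: 5

Derivation:
Leaves (nodes with no children): A, C, E, F, G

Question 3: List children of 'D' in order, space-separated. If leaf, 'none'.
Answer: B

Derivation:
Node D's children (from adjacency): B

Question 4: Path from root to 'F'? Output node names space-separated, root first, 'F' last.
Walk down from root: D -> B -> F

Answer: D B F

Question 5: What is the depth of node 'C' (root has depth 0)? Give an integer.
Answer: 2

Derivation:
Path from root to C: D -> B -> C
Depth = number of edges = 2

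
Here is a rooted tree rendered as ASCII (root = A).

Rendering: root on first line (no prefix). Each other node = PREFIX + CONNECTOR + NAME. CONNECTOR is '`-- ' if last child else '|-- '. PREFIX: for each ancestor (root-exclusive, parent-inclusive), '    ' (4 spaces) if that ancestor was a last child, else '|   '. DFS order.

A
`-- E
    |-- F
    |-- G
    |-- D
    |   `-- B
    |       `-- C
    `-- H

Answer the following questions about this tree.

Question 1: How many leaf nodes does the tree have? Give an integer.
Leaves (nodes with no children): C, F, G, H

Answer: 4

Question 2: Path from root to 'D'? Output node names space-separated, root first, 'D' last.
Walk down from root: A -> E -> D

Answer: A E D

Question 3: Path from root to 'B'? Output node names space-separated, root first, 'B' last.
Walk down from root: A -> E -> D -> B

Answer: A E D B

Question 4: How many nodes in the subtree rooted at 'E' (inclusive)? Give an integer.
Subtree rooted at E contains: B, C, D, E, F, G, H
Count = 7

Answer: 7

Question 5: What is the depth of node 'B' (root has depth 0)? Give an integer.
Path from root to B: A -> E -> D -> B
Depth = number of edges = 3

Answer: 3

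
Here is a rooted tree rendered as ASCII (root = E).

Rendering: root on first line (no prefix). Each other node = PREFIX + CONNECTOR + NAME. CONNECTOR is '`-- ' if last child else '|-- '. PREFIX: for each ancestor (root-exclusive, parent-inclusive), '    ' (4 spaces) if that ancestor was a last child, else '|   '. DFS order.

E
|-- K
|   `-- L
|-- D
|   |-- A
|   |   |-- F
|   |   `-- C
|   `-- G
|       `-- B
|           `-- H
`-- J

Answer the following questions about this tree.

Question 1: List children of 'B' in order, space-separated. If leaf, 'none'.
Answer: H

Derivation:
Node B's children (from adjacency): H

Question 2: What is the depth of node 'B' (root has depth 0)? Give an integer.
Path from root to B: E -> D -> G -> B
Depth = number of edges = 3

Answer: 3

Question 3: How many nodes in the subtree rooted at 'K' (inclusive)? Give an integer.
Answer: 2

Derivation:
Subtree rooted at K contains: K, L
Count = 2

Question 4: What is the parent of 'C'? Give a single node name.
Scan adjacency: C appears as child of A

Answer: A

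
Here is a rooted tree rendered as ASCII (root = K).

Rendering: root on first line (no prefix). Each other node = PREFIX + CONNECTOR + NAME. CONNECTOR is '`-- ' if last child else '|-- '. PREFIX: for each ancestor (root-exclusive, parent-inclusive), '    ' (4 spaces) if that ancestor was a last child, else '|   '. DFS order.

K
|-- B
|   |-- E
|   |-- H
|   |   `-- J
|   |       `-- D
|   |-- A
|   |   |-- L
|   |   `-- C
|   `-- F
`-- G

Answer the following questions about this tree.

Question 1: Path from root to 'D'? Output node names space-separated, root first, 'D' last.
Walk down from root: K -> B -> H -> J -> D

Answer: K B H J D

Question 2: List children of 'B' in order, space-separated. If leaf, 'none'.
Node B's children (from adjacency): E, H, A, F

Answer: E H A F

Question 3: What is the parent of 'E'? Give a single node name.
Answer: B

Derivation:
Scan adjacency: E appears as child of B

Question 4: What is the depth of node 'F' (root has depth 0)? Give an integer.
Answer: 2

Derivation:
Path from root to F: K -> B -> F
Depth = number of edges = 2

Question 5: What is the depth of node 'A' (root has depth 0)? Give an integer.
Answer: 2

Derivation:
Path from root to A: K -> B -> A
Depth = number of edges = 2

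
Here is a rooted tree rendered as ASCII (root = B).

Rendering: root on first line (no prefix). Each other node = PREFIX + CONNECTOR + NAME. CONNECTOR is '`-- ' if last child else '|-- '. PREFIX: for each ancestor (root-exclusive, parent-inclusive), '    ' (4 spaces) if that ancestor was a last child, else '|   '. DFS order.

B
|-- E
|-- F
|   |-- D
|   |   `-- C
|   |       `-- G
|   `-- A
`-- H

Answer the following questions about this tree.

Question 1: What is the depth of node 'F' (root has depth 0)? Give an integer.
Path from root to F: B -> F
Depth = number of edges = 1

Answer: 1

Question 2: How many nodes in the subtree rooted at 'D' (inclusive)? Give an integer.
Answer: 3

Derivation:
Subtree rooted at D contains: C, D, G
Count = 3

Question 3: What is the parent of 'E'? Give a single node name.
Scan adjacency: E appears as child of B

Answer: B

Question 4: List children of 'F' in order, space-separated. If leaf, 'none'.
Answer: D A

Derivation:
Node F's children (from adjacency): D, A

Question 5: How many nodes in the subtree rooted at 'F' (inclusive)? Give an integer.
Answer: 5

Derivation:
Subtree rooted at F contains: A, C, D, F, G
Count = 5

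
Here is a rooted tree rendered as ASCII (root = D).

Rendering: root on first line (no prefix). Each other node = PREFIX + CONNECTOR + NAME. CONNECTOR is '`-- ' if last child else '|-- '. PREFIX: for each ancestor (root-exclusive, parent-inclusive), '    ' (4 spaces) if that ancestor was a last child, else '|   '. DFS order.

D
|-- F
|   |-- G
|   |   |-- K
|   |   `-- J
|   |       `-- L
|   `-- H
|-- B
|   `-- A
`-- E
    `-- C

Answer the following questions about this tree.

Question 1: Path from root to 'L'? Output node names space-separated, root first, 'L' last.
Answer: D F G J L

Derivation:
Walk down from root: D -> F -> G -> J -> L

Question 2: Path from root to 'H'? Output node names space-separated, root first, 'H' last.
Walk down from root: D -> F -> H

Answer: D F H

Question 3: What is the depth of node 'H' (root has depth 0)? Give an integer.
Path from root to H: D -> F -> H
Depth = number of edges = 2

Answer: 2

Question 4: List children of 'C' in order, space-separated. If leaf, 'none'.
Answer: none

Derivation:
Node C's children (from adjacency): (leaf)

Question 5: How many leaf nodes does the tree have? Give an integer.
Answer: 5

Derivation:
Leaves (nodes with no children): A, C, H, K, L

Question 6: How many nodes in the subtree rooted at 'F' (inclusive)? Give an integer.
Subtree rooted at F contains: F, G, H, J, K, L
Count = 6

Answer: 6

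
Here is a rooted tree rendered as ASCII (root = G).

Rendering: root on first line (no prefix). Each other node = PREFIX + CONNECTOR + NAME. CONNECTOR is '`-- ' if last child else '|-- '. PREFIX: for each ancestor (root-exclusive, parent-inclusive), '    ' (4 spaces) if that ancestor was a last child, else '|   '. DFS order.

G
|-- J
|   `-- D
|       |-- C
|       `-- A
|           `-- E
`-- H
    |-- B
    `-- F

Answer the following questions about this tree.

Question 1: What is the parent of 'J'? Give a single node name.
Scan adjacency: J appears as child of G

Answer: G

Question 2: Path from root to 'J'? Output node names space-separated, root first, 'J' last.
Walk down from root: G -> J

Answer: G J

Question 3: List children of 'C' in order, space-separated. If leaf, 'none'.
Answer: none

Derivation:
Node C's children (from adjacency): (leaf)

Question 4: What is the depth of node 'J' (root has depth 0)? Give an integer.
Answer: 1

Derivation:
Path from root to J: G -> J
Depth = number of edges = 1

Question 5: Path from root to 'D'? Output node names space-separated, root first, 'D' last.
Walk down from root: G -> J -> D

Answer: G J D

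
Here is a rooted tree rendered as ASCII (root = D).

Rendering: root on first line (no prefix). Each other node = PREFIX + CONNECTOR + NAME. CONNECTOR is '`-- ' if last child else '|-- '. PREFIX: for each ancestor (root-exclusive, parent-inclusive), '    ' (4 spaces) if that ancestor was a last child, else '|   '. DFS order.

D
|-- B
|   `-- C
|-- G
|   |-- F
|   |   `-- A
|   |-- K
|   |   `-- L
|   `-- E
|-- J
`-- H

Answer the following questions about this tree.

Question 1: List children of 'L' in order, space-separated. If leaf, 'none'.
Answer: none

Derivation:
Node L's children (from adjacency): (leaf)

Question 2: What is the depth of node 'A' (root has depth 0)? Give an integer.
Answer: 3

Derivation:
Path from root to A: D -> G -> F -> A
Depth = number of edges = 3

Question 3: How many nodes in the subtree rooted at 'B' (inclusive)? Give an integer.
Answer: 2

Derivation:
Subtree rooted at B contains: B, C
Count = 2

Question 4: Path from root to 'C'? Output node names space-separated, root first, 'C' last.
Walk down from root: D -> B -> C

Answer: D B C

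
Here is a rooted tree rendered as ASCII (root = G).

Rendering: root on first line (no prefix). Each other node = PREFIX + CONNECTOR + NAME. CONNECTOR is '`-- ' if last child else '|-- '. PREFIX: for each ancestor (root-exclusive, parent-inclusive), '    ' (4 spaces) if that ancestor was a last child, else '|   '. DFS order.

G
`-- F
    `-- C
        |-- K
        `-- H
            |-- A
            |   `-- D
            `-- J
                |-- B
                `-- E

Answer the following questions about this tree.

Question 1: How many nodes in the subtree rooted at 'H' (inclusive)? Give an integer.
Subtree rooted at H contains: A, B, D, E, H, J
Count = 6

Answer: 6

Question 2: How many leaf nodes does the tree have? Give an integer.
Leaves (nodes with no children): B, D, E, K

Answer: 4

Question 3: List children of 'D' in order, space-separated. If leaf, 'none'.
Answer: none

Derivation:
Node D's children (from adjacency): (leaf)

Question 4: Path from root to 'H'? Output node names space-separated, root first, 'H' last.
Walk down from root: G -> F -> C -> H

Answer: G F C H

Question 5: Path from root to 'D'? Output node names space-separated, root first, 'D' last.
Answer: G F C H A D

Derivation:
Walk down from root: G -> F -> C -> H -> A -> D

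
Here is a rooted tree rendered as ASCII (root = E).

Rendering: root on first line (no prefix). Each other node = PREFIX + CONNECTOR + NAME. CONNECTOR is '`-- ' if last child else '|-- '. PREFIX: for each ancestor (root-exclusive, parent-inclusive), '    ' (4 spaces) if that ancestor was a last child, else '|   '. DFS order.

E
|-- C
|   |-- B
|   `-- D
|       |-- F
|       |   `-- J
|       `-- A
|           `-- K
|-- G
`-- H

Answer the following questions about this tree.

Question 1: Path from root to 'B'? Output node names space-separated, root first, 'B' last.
Walk down from root: E -> C -> B

Answer: E C B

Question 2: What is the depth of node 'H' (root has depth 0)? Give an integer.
Path from root to H: E -> H
Depth = number of edges = 1

Answer: 1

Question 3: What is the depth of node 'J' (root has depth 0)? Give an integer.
Answer: 4

Derivation:
Path from root to J: E -> C -> D -> F -> J
Depth = number of edges = 4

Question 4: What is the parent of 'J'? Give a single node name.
Scan adjacency: J appears as child of F

Answer: F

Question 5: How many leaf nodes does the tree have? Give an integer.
Answer: 5

Derivation:
Leaves (nodes with no children): B, G, H, J, K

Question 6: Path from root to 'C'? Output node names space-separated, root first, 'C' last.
Answer: E C

Derivation:
Walk down from root: E -> C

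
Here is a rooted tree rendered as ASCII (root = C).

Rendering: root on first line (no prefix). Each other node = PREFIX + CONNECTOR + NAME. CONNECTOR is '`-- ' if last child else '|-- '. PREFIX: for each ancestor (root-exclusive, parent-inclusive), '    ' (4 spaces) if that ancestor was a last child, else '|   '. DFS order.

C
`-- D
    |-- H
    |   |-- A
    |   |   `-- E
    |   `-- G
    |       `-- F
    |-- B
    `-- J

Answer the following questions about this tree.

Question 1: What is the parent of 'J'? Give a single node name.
Scan adjacency: J appears as child of D

Answer: D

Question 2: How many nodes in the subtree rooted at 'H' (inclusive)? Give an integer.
Answer: 5

Derivation:
Subtree rooted at H contains: A, E, F, G, H
Count = 5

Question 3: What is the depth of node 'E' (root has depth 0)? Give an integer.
Path from root to E: C -> D -> H -> A -> E
Depth = number of edges = 4

Answer: 4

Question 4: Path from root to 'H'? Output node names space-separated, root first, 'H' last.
Walk down from root: C -> D -> H

Answer: C D H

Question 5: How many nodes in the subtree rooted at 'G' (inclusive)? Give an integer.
Answer: 2

Derivation:
Subtree rooted at G contains: F, G
Count = 2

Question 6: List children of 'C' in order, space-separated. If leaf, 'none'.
Answer: D

Derivation:
Node C's children (from adjacency): D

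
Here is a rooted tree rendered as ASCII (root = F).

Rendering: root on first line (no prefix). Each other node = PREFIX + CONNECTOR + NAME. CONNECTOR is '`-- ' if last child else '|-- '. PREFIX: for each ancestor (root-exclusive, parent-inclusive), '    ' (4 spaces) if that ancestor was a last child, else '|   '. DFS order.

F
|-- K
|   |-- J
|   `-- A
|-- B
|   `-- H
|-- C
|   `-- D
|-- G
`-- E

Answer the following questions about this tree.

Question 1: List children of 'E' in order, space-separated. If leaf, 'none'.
Node E's children (from adjacency): (leaf)

Answer: none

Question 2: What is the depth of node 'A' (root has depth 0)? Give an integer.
Answer: 2

Derivation:
Path from root to A: F -> K -> A
Depth = number of edges = 2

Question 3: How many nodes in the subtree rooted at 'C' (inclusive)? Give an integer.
Subtree rooted at C contains: C, D
Count = 2

Answer: 2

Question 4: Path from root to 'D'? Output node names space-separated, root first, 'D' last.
Walk down from root: F -> C -> D

Answer: F C D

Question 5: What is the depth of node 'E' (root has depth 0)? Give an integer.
Path from root to E: F -> E
Depth = number of edges = 1

Answer: 1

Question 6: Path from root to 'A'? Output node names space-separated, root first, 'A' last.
Answer: F K A

Derivation:
Walk down from root: F -> K -> A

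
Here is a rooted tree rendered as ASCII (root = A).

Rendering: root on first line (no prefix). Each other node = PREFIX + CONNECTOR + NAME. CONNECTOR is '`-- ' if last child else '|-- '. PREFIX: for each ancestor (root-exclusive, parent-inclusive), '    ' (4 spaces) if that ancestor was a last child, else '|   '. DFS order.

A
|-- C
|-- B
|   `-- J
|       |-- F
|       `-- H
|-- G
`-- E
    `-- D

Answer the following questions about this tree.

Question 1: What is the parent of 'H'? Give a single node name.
Scan adjacency: H appears as child of J

Answer: J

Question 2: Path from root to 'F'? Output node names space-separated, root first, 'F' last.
Answer: A B J F

Derivation:
Walk down from root: A -> B -> J -> F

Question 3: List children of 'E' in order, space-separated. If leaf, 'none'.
Node E's children (from adjacency): D

Answer: D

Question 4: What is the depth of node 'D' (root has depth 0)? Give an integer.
Path from root to D: A -> E -> D
Depth = number of edges = 2

Answer: 2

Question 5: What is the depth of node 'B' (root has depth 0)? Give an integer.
Answer: 1

Derivation:
Path from root to B: A -> B
Depth = number of edges = 1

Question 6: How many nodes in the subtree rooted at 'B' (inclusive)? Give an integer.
Subtree rooted at B contains: B, F, H, J
Count = 4

Answer: 4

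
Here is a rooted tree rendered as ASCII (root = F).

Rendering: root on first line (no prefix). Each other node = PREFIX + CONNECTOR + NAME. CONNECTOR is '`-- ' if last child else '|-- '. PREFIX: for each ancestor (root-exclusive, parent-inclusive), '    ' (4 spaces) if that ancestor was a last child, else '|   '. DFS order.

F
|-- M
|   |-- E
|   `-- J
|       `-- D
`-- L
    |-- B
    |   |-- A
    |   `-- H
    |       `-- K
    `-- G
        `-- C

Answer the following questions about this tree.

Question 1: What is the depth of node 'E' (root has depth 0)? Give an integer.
Answer: 2

Derivation:
Path from root to E: F -> M -> E
Depth = number of edges = 2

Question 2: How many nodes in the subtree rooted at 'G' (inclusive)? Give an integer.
Answer: 2

Derivation:
Subtree rooted at G contains: C, G
Count = 2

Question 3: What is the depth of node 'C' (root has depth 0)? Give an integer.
Path from root to C: F -> L -> G -> C
Depth = number of edges = 3

Answer: 3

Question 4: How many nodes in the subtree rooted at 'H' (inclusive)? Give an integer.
Subtree rooted at H contains: H, K
Count = 2

Answer: 2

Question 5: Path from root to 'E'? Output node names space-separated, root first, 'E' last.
Answer: F M E

Derivation:
Walk down from root: F -> M -> E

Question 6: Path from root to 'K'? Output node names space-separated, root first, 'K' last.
Walk down from root: F -> L -> B -> H -> K

Answer: F L B H K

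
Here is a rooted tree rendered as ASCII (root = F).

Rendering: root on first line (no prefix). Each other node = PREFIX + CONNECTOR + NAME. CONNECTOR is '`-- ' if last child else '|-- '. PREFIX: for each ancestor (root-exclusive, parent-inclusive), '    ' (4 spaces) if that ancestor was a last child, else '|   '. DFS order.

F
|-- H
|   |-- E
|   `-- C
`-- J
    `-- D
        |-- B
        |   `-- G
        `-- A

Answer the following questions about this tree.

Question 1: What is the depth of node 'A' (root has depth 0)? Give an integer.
Answer: 3

Derivation:
Path from root to A: F -> J -> D -> A
Depth = number of edges = 3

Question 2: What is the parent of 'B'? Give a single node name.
Answer: D

Derivation:
Scan adjacency: B appears as child of D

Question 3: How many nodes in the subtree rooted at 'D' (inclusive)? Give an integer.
Subtree rooted at D contains: A, B, D, G
Count = 4

Answer: 4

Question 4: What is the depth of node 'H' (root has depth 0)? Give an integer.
Answer: 1

Derivation:
Path from root to H: F -> H
Depth = number of edges = 1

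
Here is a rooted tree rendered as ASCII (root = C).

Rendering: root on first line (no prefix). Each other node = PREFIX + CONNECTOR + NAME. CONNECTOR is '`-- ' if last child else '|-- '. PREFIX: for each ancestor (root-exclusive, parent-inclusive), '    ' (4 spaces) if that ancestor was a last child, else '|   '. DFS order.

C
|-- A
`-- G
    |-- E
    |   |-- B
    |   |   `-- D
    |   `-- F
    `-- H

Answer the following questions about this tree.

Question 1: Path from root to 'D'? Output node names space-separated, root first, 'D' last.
Answer: C G E B D

Derivation:
Walk down from root: C -> G -> E -> B -> D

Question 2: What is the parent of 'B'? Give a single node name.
Answer: E

Derivation:
Scan adjacency: B appears as child of E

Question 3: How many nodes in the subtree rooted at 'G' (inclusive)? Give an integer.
Answer: 6

Derivation:
Subtree rooted at G contains: B, D, E, F, G, H
Count = 6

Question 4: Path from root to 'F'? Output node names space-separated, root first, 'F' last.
Answer: C G E F

Derivation:
Walk down from root: C -> G -> E -> F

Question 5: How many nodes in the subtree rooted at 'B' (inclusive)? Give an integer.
Subtree rooted at B contains: B, D
Count = 2

Answer: 2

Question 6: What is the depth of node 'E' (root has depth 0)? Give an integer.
Answer: 2

Derivation:
Path from root to E: C -> G -> E
Depth = number of edges = 2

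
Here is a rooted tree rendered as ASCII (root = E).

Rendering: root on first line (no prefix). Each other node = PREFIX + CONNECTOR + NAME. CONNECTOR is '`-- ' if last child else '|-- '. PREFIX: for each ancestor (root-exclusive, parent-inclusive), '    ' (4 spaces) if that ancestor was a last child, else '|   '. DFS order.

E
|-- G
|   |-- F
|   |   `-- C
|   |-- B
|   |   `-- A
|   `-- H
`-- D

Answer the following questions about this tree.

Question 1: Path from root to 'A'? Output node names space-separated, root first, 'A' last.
Answer: E G B A

Derivation:
Walk down from root: E -> G -> B -> A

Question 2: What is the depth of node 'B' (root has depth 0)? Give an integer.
Answer: 2

Derivation:
Path from root to B: E -> G -> B
Depth = number of edges = 2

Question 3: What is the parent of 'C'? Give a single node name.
Scan adjacency: C appears as child of F

Answer: F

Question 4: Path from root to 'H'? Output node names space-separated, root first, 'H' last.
Walk down from root: E -> G -> H

Answer: E G H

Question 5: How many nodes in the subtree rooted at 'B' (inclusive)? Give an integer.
Answer: 2

Derivation:
Subtree rooted at B contains: A, B
Count = 2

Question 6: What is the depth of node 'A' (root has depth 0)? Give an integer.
Answer: 3

Derivation:
Path from root to A: E -> G -> B -> A
Depth = number of edges = 3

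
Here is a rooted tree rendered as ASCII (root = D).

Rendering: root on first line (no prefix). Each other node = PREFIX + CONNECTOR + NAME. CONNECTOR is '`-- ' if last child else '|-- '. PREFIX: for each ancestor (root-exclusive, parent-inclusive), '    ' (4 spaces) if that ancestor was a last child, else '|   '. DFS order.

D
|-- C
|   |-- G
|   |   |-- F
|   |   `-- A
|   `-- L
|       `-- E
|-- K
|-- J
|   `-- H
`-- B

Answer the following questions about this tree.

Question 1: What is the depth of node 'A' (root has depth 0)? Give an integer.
Path from root to A: D -> C -> G -> A
Depth = number of edges = 3

Answer: 3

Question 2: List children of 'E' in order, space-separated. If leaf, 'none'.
Node E's children (from adjacency): (leaf)

Answer: none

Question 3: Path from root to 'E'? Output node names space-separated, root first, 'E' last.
Walk down from root: D -> C -> L -> E

Answer: D C L E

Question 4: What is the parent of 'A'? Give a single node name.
Answer: G

Derivation:
Scan adjacency: A appears as child of G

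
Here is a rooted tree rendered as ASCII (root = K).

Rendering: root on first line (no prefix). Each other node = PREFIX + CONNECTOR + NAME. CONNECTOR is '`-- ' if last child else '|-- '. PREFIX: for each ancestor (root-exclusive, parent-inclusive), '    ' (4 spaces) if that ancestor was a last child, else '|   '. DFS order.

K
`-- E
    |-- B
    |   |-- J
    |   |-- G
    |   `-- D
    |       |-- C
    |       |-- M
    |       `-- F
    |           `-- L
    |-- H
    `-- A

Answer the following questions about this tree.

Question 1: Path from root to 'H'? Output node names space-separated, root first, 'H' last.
Walk down from root: K -> E -> H

Answer: K E H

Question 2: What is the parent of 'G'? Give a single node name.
Answer: B

Derivation:
Scan adjacency: G appears as child of B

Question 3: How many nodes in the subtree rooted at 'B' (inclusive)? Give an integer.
Subtree rooted at B contains: B, C, D, F, G, J, L, M
Count = 8

Answer: 8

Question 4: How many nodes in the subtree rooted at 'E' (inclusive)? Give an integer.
Answer: 11

Derivation:
Subtree rooted at E contains: A, B, C, D, E, F, G, H, J, L, M
Count = 11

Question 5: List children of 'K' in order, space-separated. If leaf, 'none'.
Node K's children (from adjacency): E

Answer: E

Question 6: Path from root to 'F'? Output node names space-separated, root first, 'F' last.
Answer: K E B D F

Derivation:
Walk down from root: K -> E -> B -> D -> F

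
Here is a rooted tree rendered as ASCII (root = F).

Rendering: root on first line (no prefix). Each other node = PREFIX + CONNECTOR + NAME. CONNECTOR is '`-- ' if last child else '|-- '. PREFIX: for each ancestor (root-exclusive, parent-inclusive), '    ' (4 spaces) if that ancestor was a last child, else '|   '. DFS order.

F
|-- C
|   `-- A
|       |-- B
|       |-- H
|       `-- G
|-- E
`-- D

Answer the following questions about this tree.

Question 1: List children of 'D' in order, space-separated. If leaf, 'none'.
Node D's children (from adjacency): (leaf)

Answer: none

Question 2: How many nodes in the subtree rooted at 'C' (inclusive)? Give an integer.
Subtree rooted at C contains: A, B, C, G, H
Count = 5

Answer: 5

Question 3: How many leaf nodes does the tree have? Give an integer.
Leaves (nodes with no children): B, D, E, G, H

Answer: 5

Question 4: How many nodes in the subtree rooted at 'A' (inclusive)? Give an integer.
Answer: 4

Derivation:
Subtree rooted at A contains: A, B, G, H
Count = 4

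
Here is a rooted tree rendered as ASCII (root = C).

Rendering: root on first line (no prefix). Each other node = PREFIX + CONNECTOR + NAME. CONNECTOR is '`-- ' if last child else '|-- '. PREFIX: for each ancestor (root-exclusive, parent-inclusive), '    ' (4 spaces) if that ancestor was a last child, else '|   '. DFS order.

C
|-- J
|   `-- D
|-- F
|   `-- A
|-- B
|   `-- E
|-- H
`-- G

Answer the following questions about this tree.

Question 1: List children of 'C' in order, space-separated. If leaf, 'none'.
Answer: J F B H G

Derivation:
Node C's children (from adjacency): J, F, B, H, G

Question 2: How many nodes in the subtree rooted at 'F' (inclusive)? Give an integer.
Answer: 2

Derivation:
Subtree rooted at F contains: A, F
Count = 2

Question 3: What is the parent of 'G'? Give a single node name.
Scan adjacency: G appears as child of C

Answer: C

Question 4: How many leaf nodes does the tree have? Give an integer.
Answer: 5

Derivation:
Leaves (nodes with no children): A, D, E, G, H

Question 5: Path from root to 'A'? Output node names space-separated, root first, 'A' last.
Walk down from root: C -> F -> A

Answer: C F A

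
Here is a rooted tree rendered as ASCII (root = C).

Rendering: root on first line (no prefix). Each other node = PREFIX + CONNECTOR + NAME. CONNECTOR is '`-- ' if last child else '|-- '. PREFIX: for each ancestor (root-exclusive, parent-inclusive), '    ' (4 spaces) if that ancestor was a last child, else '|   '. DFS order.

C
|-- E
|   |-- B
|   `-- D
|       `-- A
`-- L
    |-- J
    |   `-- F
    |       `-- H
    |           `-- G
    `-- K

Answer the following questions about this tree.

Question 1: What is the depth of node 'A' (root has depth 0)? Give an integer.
Answer: 3

Derivation:
Path from root to A: C -> E -> D -> A
Depth = number of edges = 3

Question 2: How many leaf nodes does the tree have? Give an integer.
Leaves (nodes with no children): A, B, G, K

Answer: 4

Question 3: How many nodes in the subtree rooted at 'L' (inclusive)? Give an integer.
Subtree rooted at L contains: F, G, H, J, K, L
Count = 6

Answer: 6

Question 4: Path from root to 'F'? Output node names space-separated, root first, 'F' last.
Answer: C L J F

Derivation:
Walk down from root: C -> L -> J -> F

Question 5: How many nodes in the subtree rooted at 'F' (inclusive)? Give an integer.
Subtree rooted at F contains: F, G, H
Count = 3

Answer: 3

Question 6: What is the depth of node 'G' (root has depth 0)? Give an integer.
Path from root to G: C -> L -> J -> F -> H -> G
Depth = number of edges = 5

Answer: 5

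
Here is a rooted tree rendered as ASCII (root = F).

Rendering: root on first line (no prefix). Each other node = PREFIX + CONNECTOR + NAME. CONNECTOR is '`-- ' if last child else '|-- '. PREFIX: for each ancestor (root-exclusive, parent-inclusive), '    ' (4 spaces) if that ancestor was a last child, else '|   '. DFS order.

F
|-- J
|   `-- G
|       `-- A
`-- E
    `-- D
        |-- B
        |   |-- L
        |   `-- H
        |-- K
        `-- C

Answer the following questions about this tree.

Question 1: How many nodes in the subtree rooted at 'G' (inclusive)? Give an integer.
Answer: 2

Derivation:
Subtree rooted at G contains: A, G
Count = 2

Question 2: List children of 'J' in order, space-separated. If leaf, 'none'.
Node J's children (from adjacency): G

Answer: G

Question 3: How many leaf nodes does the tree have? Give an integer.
Leaves (nodes with no children): A, C, H, K, L

Answer: 5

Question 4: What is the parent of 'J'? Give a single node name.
Answer: F

Derivation:
Scan adjacency: J appears as child of F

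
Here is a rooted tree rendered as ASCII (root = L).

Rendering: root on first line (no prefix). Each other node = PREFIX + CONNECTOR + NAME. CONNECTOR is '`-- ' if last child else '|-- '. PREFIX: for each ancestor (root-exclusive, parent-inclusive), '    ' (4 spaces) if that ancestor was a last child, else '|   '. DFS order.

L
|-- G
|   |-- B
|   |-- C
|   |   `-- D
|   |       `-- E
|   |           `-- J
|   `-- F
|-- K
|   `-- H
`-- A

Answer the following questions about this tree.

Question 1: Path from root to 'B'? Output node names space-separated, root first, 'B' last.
Walk down from root: L -> G -> B

Answer: L G B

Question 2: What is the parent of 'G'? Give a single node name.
Scan adjacency: G appears as child of L

Answer: L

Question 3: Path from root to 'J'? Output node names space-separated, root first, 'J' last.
Answer: L G C D E J

Derivation:
Walk down from root: L -> G -> C -> D -> E -> J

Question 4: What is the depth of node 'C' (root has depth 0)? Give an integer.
Path from root to C: L -> G -> C
Depth = number of edges = 2

Answer: 2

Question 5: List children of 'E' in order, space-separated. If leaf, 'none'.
Answer: J

Derivation:
Node E's children (from adjacency): J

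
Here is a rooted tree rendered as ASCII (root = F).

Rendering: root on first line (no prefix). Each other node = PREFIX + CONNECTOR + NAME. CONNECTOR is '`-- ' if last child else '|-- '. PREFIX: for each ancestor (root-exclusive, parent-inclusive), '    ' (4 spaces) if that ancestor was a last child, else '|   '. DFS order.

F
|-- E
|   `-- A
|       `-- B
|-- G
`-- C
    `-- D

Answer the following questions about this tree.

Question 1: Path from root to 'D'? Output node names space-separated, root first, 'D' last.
Walk down from root: F -> C -> D

Answer: F C D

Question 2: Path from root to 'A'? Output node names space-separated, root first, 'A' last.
Answer: F E A

Derivation:
Walk down from root: F -> E -> A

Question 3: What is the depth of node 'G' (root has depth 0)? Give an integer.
Answer: 1

Derivation:
Path from root to G: F -> G
Depth = number of edges = 1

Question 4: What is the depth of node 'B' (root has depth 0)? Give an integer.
Answer: 3

Derivation:
Path from root to B: F -> E -> A -> B
Depth = number of edges = 3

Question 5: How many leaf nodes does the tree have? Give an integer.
Leaves (nodes with no children): B, D, G

Answer: 3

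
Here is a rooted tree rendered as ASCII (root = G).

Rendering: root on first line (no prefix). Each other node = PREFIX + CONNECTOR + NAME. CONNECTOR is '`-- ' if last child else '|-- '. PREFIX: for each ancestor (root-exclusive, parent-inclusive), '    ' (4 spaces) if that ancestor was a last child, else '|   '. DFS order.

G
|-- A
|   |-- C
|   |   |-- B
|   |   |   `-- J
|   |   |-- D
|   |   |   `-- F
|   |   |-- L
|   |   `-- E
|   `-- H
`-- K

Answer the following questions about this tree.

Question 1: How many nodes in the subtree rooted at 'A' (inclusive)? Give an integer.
Subtree rooted at A contains: A, B, C, D, E, F, H, J, L
Count = 9

Answer: 9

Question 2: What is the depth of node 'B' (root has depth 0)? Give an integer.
Path from root to B: G -> A -> C -> B
Depth = number of edges = 3

Answer: 3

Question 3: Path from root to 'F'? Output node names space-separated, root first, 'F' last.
Walk down from root: G -> A -> C -> D -> F

Answer: G A C D F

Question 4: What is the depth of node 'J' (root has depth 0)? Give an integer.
Answer: 4

Derivation:
Path from root to J: G -> A -> C -> B -> J
Depth = number of edges = 4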